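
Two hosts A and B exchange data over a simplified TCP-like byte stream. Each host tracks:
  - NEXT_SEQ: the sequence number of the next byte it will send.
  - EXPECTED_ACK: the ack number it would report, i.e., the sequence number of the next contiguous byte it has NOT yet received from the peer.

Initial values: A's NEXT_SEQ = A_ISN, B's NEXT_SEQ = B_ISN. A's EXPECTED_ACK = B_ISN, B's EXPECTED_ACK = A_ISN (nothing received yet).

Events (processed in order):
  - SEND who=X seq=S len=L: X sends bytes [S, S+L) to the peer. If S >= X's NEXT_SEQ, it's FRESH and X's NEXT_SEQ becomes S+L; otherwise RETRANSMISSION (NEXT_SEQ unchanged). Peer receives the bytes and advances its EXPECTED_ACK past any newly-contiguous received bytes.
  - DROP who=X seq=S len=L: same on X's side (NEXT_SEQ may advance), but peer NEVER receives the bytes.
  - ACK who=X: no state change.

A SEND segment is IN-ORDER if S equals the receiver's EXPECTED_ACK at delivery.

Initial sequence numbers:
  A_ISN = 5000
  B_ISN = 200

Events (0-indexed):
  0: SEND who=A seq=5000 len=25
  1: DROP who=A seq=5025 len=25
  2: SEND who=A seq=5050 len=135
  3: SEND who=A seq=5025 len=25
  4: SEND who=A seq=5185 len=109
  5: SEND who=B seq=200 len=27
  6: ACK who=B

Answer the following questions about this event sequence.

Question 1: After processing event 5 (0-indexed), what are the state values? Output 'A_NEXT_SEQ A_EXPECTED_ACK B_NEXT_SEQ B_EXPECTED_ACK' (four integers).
After event 0: A_seq=5025 A_ack=200 B_seq=200 B_ack=5025
After event 1: A_seq=5050 A_ack=200 B_seq=200 B_ack=5025
After event 2: A_seq=5185 A_ack=200 B_seq=200 B_ack=5025
After event 3: A_seq=5185 A_ack=200 B_seq=200 B_ack=5185
After event 4: A_seq=5294 A_ack=200 B_seq=200 B_ack=5294
After event 5: A_seq=5294 A_ack=227 B_seq=227 B_ack=5294

5294 227 227 5294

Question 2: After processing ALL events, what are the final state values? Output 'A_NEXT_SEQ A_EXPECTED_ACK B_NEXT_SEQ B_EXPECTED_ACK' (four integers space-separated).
After event 0: A_seq=5025 A_ack=200 B_seq=200 B_ack=5025
After event 1: A_seq=5050 A_ack=200 B_seq=200 B_ack=5025
After event 2: A_seq=5185 A_ack=200 B_seq=200 B_ack=5025
After event 3: A_seq=5185 A_ack=200 B_seq=200 B_ack=5185
After event 4: A_seq=5294 A_ack=200 B_seq=200 B_ack=5294
After event 5: A_seq=5294 A_ack=227 B_seq=227 B_ack=5294
After event 6: A_seq=5294 A_ack=227 B_seq=227 B_ack=5294

Answer: 5294 227 227 5294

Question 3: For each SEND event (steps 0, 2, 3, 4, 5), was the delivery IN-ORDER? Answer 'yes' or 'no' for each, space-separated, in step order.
Step 0: SEND seq=5000 -> in-order
Step 2: SEND seq=5050 -> out-of-order
Step 3: SEND seq=5025 -> in-order
Step 4: SEND seq=5185 -> in-order
Step 5: SEND seq=200 -> in-order

Answer: yes no yes yes yes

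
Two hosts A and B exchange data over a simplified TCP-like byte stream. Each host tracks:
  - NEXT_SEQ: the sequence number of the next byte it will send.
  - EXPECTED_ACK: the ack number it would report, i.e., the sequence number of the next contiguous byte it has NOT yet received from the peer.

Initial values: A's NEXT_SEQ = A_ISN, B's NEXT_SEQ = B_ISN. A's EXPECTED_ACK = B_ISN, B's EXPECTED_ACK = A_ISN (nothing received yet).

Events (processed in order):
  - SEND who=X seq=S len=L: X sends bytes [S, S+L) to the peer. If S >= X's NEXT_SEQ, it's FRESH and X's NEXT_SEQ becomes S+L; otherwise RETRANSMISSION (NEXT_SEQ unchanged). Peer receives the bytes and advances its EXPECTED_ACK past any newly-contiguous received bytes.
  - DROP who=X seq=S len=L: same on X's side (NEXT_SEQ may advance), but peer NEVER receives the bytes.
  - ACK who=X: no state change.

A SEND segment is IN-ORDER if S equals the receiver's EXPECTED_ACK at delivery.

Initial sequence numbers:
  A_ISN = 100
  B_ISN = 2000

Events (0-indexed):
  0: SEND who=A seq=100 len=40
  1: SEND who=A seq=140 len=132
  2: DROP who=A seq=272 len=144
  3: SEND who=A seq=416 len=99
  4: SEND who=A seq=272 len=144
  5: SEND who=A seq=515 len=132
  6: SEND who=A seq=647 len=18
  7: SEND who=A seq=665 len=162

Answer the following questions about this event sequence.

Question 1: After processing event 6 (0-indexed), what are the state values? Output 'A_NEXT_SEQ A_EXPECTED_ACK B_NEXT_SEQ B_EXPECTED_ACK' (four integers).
After event 0: A_seq=140 A_ack=2000 B_seq=2000 B_ack=140
After event 1: A_seq=272 A_ack=2000 B_seq=2000 B_ack=272
After event 2: A_seq=416 A_ack=2000 B_seq=2000 B_ack=272
After event 3: A_seq=515 A_ack=2000 B_seq=2000 B_ack=272
After event 4: A_seq=515 A_ack=2000 B_seq=2000 B_ack=515
After event 5: A_seq=647 A_ack=2000 B_seq=2000 B_ack=647
After event 6: A_seq=665 A_ack=2000 B_seq=2000 B_ack=665

665 2000 2000 665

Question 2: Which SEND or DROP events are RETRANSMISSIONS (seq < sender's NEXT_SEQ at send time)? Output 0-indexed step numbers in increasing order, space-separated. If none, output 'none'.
Answer: 4

Derivation:
Step 0: SEND seq=100 -> fresh
Step 1: SEND seq=140 -> fresh
Step 2: DROP seq=272 -> fresh
Step 3: SEND seq=416 -> fresh
Step 4: SEND seq=272 -> retransmit
Step 5: SEND seq=515 -> fresh
Step 6: SEND seq=647 -> fresh
Step 7: SEND seq=665 -> fresh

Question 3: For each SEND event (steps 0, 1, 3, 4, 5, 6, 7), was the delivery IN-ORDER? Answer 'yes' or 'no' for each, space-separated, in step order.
Step 0: SEND seq=100 -> in-order
Step 1: SEND seq=140 -> in-order
Step 3: SEND seq=416 -> out-of-order
Step 4: SEND seq=272 -> in-order
Step 5: SEND seq=515 -> in-order
Step 6: SEND seq=647 -> in-order
Step 7: SEND seq=665 -> in-order

Answer: yes yes no yes yes yes yes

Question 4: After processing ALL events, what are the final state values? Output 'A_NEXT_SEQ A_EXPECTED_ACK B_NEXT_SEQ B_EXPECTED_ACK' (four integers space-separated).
Answer: 827 2000 2000 827

Derivation:
After event 0: A_seq=140 A_ack=2000 B_seq=2000 B_ack=140
After event 1: A_seq=272 A_ack=2000 B_seq=2000 B_ack=272
After event 2: A_seq=416 A_ack=2000 B_seq=2000 B_ack=272
After event 3: A_seq=515 A_ack=2000 B_seq=2000 B_ack=272
After event 4: A_seq=515 A_ack=2000 B_seq=2000 B_ack=515
After event 5: A_seq=647 A_ack=2000 B_seq=2000 B_ack=647
After event 6: A_seq=665 A_ack=2000 B_seq=2000 B_ack=665
After event 7: A_seq=827 A_ack=2000 B_seq=2000 B_ack=827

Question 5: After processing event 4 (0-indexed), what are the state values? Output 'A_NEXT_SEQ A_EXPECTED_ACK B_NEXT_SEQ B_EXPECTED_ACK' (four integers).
After event 0: A_seq=140 A_ack=2000 B_seq=2000 B_ack=140
After event 1: A_seq=272 A_ack=2000 B_seq=2000 B_ack=272
After event 2: A_seq=416 A_ack=2000 B_seq=2000 B_ack=272
After event 3: A_seq=515 A_ack=2000 B_seq=2000 B_ack=272
After event 4: A_seq=515 A_ack=2000 B_seq=2000 B_ack=515

515 2000 2000 515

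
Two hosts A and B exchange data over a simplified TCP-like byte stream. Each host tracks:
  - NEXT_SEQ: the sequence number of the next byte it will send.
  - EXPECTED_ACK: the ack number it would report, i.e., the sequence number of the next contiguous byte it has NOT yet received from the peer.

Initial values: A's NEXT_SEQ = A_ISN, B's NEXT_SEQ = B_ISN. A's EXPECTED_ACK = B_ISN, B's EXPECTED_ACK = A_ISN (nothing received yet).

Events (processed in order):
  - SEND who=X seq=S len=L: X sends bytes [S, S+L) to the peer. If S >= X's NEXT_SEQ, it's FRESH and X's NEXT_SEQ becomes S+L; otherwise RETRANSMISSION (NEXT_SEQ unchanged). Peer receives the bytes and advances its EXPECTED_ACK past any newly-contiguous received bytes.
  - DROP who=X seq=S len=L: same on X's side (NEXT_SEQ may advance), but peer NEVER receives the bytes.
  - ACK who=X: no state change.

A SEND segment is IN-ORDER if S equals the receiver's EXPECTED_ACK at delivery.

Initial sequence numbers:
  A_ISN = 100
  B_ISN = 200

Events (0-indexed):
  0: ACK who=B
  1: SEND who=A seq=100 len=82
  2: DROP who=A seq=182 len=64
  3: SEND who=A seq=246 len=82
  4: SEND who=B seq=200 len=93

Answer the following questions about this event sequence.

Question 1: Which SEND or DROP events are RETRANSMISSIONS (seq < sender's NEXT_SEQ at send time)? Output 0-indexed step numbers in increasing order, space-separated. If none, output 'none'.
Answer: none

Derivation:
Step 1: SEND seq=100 -> fresh
Step 2: DROP seq=182 -> fresh
Step 3: SEND seq=246 -> fresh
Step 4: SEND seq=200 -> fresh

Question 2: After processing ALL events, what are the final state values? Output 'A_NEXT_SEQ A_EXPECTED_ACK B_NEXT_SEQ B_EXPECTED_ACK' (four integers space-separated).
Answer: 328 293 293 182

Derivation:
After event 0: A_seq=100 A_ack=200 B_seq=200 B_ack=100
After event 1: A_seq=182 A_ack=200 B_seq=200 B_ack=182
After event 2: A_seq=246 A_ack=200 B_seq=200 B_ack=182
After event 3: A_seq=328 A_ack=200 B_seq=200 B_ack=182
After event 4: A_seq=328 A_ack=293 B_seq=293 B_ack=182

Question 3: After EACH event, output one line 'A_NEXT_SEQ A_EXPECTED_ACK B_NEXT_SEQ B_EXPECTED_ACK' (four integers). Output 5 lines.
100 200 200 100
182 200 200 182
246 200 200 182
328 200 200 182
328 293 293 182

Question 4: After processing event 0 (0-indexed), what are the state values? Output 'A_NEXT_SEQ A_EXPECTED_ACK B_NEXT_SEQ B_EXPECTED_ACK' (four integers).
After event 0: A_seq=100 A_ack=200 B_seq=200 B_ack=100

100 200 200 100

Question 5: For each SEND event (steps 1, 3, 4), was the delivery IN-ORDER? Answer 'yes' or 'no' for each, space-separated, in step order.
Answer: yes no yes

Derivation:
Step 1: SEND seq=100 -> in-order
Step 3: SEND seq=246 -> out-of-order
Step 4: SEND seq=200 -> in-order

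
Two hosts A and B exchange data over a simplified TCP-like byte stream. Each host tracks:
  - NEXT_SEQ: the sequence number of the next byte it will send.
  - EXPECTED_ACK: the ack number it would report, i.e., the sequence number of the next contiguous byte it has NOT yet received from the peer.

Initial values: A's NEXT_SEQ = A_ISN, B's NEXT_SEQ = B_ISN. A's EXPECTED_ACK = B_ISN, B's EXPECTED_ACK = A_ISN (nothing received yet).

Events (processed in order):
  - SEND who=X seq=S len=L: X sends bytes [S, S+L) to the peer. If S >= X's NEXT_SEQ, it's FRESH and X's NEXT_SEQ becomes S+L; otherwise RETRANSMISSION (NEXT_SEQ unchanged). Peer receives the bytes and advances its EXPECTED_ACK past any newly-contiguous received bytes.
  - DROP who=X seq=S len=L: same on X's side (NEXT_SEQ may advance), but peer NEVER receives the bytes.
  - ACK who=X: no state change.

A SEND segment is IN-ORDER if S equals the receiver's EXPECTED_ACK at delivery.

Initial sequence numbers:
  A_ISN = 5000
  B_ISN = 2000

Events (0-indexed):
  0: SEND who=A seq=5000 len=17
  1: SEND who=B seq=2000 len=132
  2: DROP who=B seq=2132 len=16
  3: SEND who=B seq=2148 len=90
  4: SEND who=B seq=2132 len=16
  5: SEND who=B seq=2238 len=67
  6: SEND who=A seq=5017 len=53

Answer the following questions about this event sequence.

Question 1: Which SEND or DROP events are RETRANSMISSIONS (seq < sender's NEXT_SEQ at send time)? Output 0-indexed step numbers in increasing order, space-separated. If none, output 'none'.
Step 0: SEND seq=5000 -> fresh
Step 1: SEND seq=2000 -> fresh
Step 2: DROP seq=2132 -> fresh
Step 3: SEND seq=2148 -> fresh
Step 4: SEND seq=2132 -> retransmit
Step 5: SEND seq=2238 -> fresh
Step 6: SEND seq=5017 -> fresh

Answer: 4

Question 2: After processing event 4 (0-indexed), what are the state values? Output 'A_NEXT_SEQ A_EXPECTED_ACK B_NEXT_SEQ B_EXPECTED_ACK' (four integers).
After event 0: A_seq=5017 A_ack=2000 B_seq=2000 B_ack=5017
After event 1: A_seq=5017 A_ack=2132 B_seq=2132 B_ack=5017
After event 2: A_seq=5017 A_ack=2132 B_seq=2148 B_ack=5017
After event 3: A_seq=5017 A_ack=2132 B_seq=2238 B_ack=5017
After event 4: A_seq=5017 A_ack=2238 B_seq=2238 B_ack=5017

5017 2238 2238 5017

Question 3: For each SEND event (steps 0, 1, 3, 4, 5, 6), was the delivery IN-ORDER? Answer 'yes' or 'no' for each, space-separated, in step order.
Answer: yes yes no yes yes yes

Derivation:
Step 0: SEND seq=5000 -> in-order
Step 1: SEND seq=2000 -> in-order
Step 3: SEND seq=2148 -> out-of-order
Step 4: SEND seq=2132 -> in-order
Step 5: SEND seq=2238 -> in-order
Step 6: SEND seq=5017 -> in-order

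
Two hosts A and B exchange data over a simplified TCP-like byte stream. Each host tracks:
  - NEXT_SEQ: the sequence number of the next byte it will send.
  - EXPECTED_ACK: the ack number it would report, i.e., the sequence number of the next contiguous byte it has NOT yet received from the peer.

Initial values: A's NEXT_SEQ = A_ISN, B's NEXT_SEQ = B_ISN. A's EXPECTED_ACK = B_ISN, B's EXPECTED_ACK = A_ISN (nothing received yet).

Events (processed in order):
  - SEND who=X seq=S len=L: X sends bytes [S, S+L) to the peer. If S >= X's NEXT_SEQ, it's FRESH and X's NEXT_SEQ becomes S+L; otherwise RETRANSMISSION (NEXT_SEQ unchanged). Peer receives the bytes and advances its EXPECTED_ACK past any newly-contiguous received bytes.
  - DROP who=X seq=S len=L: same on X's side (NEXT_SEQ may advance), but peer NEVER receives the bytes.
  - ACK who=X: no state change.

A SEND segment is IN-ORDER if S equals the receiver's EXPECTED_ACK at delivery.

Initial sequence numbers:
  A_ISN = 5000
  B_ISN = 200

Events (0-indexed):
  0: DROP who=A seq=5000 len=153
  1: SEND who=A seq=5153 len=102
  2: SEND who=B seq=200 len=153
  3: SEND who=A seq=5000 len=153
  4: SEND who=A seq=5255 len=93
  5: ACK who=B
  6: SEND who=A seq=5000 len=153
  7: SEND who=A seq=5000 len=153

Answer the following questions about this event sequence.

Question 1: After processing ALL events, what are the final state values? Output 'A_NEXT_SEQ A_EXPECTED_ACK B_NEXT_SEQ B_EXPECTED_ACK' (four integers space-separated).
After event 0: A_seq=5153 A_ack=200 B_seq=200 B_ack=5000
After event 1: A_seq=5255 A_ack=200 B_seq=200 B_ack=5000
After event 2: A_seq=5255 A_ack=353 B_seq=353 B_ack=5000
After event 3: A_seq=5255 A_ack=353 B_seq=353 B_ack=5255
After event 4: A_seq=5348 A_ack=353 B_seq=353 B_ack=5348
After event 5: A_seq=5348 A_ack=353 B_seq=353 B_ack=5348
After event 6: A_seq=5348 A_ack=353 B_seq=353 B_ack=5348
After event 7: A_seq=5348 A_ack=353 B_seq=353 B_ack=5348

Answer: 5348 353 353 5348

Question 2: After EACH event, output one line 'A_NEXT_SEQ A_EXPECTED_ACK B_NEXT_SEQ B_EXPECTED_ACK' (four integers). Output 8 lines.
5153 200 200 5000
5255 200 200 5000
5255 353 353 5000
5255 353 353 5255
5348 353 353 5348
5348 353 353 5348
5348 353 353 5348
5348 353 353 5348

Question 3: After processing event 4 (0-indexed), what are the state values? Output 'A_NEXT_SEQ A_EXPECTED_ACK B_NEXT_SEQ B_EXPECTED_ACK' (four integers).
After event 0: A_seq=5153 A_ack=200 B_seq=200 B_ack=5000
After event 1: A_seq=5255 A_ack=200 B_seq=200 B_ack=5000
After event 2: A_seq=5255 A_ack=353 B_seq=353 B_ack=5000
After event 3: A_seq=5255 A_ack=353 B_seq=353 B_ack=5255
After event 4: A_seq=5348 A_ack=353 B_seq=353 B_ack=5348

5348 353 353 5348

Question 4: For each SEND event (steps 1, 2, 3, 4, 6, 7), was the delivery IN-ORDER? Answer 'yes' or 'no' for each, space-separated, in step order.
Answer: no yes yes yes no no

Derivation:
Step 1: SEND seq=5153 -> out-of-order
Step 2: SEND seq=200 -> in-order
Step 3: SEND seq=5000 -> in-order
Step 4: SEND seq=5255 -> in-order
Step 6: SEND seq=5000 -> out-of-order
Step 7: SEND seq=5000 -> out-of-order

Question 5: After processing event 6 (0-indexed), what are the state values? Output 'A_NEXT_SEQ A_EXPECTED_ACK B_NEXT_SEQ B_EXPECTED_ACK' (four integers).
After event 0: A_seq=5153 A_ack=200 B_seq=200 B_ack=5000
After event 1: A_seq=5255 A_ack=200 B_seq=200 B_ack=5000
After event 2: A_seq=5255 A_ack=353 B_seq=353 B_ack=5000
After event 3: A_seq=5255 A_ack=353 B_seq=353 B_ack=5255
After event 4: A_seq=5348 A_ack=353 B_seq=353 B_ack=5348
After event 5: A_seq=5348 A_ack=353 B_seq=353 B_ack=5348
After event 6: A_seq=5348 A_ack=353 B_seq=353 B_ack=5348

5348 353 353 5348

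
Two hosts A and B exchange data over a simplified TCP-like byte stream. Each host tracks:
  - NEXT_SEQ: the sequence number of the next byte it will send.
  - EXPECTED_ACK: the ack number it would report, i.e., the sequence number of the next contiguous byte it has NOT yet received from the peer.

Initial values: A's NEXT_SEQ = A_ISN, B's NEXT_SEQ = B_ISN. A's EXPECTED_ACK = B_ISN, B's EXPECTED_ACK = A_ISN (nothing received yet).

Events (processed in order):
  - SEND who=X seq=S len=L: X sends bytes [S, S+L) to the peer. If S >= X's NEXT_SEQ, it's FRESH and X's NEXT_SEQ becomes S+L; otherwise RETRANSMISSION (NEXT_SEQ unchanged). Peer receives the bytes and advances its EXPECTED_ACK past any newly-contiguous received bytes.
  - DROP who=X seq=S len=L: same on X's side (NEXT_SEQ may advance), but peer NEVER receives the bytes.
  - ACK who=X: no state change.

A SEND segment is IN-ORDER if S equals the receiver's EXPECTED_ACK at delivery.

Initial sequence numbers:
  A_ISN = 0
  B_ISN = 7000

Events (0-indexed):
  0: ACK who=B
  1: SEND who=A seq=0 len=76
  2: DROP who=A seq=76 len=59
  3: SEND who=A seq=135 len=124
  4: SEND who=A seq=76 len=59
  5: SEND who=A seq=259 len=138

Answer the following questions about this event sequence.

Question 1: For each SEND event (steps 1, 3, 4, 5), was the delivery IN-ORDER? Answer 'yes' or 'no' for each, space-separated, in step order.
Step 1: SEND seq=0 -> in-order
Step 3: SEND seq=135 -> out-of-order
Step 4: SEND seq=76 -> in-order
Step 5: SEND seq=259 -> in-order

Answer: yes no yes yes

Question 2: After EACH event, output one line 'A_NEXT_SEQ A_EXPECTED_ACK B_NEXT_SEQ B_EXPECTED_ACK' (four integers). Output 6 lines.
0 7000 7000 0
76 7000 7000 76
135 7000 7000 76
259 7000 7000 76
259 7000 7000 259
397 7000 7000 397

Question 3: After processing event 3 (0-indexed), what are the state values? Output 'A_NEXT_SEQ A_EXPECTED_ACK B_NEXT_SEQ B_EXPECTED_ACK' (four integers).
After event 0: A_seq=0 A_ack=7000 B_seq=7000 B_ack=0
After event 1: A_seq=76 A_ack=7000 B_seq=7000 B_ack=76
After event 2: A_seq=135 A_ack=7000 B_seq=7000 B_ack=76
After event 3: A_seq=259 A_ack=7000 B_seq=7000 B_ack=76

259 7000 7000 76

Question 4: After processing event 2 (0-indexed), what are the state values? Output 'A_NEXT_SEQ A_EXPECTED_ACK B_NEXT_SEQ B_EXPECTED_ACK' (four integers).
After event 0: A_seq=0 A_ack=7000 B_seq=7000 B_ack=0
After event 1: A_seq=76 A_ack=7000 B_seq=7000 B_ack=76
After event 2: A_seq=135 A_ack=7000 B_seq=7000 B_ack=76

135 7000 7000 76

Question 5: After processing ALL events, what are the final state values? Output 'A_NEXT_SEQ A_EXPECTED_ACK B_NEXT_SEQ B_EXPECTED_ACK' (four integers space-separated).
After event 0: A_seq=0 A_ack=7000 B_seq=7000 B_ack=0
After event 1: A_seq=76 A_ack=7000 B_seq=7000 B_ack=76
After event 2: A_seq=135 A_ack=7000 B_seq=7000 B_ack=76
After event 3: A_seq=259 A_ack=7000 B_seq=7000 B_ack=76
After event 4: A_seq=259 A_ack=7000 B_seq=7000 B_ack=259
After event 5: A_seq=397 A_ack=7000 B_seq=7000 B_ack=397

Answer: 397 7000 7000 397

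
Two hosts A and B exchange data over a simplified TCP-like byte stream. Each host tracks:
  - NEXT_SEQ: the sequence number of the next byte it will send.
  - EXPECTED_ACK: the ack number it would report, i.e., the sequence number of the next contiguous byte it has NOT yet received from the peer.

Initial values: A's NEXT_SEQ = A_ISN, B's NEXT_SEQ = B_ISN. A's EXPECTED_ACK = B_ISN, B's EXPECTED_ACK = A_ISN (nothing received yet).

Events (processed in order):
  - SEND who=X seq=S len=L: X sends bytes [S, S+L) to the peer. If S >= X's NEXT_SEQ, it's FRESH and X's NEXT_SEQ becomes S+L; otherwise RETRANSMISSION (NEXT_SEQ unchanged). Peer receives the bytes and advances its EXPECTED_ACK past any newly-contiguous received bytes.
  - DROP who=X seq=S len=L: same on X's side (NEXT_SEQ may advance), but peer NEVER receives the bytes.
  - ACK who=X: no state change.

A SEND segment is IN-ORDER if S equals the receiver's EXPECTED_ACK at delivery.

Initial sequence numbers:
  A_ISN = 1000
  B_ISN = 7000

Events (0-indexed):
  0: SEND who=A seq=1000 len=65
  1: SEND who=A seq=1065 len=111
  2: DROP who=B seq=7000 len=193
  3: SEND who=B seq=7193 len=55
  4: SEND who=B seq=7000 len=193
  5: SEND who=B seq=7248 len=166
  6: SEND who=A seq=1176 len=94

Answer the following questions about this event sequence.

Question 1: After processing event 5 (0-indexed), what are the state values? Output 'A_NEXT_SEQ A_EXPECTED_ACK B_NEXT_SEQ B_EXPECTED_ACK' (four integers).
After event 0: A_seq=1065 A_ack=7000 B_seq=7000 B_ack=1065
After event 1: A_seq=1176 A_ack=7000 B_seq=7000 B_ack=1176
After event 2: A_seq=1176 A_ack=7000 B_seq=7193 B_ack=1176
After event 3: A_seq=1176 A_ack=7000 B_seq=7248 B_ack=1176
After event 4: A_seq=1176 A_ack=7248 B_seq=7248 B_ack=1176
After event 5: A_seq=1176 A_ack=7414 B_seq=7414 B_ack=1176

1176 7414 7414 1176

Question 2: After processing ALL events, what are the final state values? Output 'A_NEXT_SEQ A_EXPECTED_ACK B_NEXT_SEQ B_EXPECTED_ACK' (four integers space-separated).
Answer: 1270 7414 7414 1270

Derivation:
After event 0: A_seq=1065 A_ack=7000 B_seq=7000 B_ack=1065
After event 1: A_seq=1176 A_ack=7000 B_seq=7000 B_ack=1176
After event 2: A_seq=1176 A_ack=7000 B_seq=7193 B_ack=1176
After event 3: A_seq=1176 A_ack=7000 B_seq=7248 B_ack=1176
After event 4: A_seq=1176 A_ack=7248 B_seq=7248 B_ack=1176
After event 5: A_seq=1176 A_ack=7414 B_seq=7414 B_ack=1176
After event 6: A_seq=1270 A_ack=7414 B_seq=7414 B_ack=1270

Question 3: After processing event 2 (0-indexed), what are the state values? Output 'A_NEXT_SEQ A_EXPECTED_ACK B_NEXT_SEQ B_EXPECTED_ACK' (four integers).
After event 0: A_seq=1065 A_ack=7000 B_seq=7000 B_ack=1065
After event 1: A_seq=1176 A_ack=7000 B_seq=7000 B_ack=1176
After event 2: A_seq=1176 A_ack=7000 B_seq=7193 B_ack=1176

1176 7000 7193 1176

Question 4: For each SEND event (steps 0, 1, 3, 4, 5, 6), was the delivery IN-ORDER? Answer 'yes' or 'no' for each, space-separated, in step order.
Answer: yes yes no yes yes yes

Derivation:
Step 0: SEND seq=1000 -> in-order
Step 1: SEND seq=1065 -> in-order
Step 3: SEND seq=7193 -> out-of-order
Step 4: SEND seq=7000 -> in-order
Step 5: SEND seq=7248 -> in-order
Step 6: SEND seq=1176 -> in-order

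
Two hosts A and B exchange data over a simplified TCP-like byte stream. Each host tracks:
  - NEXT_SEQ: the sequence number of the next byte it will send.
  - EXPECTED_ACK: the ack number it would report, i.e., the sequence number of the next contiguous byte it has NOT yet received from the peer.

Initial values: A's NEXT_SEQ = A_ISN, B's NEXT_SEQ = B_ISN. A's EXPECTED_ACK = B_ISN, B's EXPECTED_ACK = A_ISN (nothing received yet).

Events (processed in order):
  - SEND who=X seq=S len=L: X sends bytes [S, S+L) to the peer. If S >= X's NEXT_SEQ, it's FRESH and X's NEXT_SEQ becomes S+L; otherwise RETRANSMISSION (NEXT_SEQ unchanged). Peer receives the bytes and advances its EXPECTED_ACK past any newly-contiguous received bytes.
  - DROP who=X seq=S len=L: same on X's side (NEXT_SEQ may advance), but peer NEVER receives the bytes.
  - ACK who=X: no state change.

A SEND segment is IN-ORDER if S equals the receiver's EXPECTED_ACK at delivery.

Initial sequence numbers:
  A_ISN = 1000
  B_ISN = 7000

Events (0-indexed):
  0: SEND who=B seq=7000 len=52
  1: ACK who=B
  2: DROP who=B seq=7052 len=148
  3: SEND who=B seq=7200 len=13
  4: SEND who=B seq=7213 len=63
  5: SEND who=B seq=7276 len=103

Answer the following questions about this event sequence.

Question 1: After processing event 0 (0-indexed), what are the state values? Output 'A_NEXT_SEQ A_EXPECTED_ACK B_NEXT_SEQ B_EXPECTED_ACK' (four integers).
After event 0: A_seq=1000 A_ack=7052 B_seq=7052 B_ack=1000

1000 7052 7052 1000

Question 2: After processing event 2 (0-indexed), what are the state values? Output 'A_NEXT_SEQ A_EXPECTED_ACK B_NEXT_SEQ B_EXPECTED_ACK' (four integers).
After event 0: A_seq=1000 A_ack=7052 B_seq=7052 B_ack=1000
After event 1: A_seq=1000 A_ack=7052 B_seq=7052 B_ack=1000
After event 2: A_seq=1000 A_ack=7052 B_seq=7200 B_ack=1000

1000 7052 7200 1000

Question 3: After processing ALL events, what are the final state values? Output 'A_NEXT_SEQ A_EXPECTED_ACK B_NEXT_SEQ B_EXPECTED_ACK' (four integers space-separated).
Answer: 1000 7052 7379 1000

Derivation:
After event 0: A_seq=1000 A_ack=7052 B_seq=7052 B_ack=1000
After event 1: A_seq=1000 A_ack=7052 B_seq=7052 B_ack=1000
After event 2: A_seq=1000 A_ack=7052 B_seq=7200 B_ack=1000
After event 3: A_seq=1000 A_ack=7052 B_seq=7213 B_ack=1000
After event 4: A_seq=1000 A_ack=7052 B_seq=7276 B_ack=1000
After event 5: A_seq=1000 A_ack=7052 B_seq=7379 B_ack=1000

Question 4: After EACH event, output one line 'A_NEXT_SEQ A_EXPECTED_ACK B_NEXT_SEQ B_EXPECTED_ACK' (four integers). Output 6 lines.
1000 7052 7052 1000
1000 7052 7052 1000
1000 7052 7200 1000
1000 7052 7213 1000
1000 7052 7276 1000
1000 7052 7379 1000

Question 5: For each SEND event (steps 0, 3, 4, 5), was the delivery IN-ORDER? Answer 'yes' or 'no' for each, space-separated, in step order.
Answer: yes no no no

Derivation:
Step 0: SEND seq=7000 -> in-order
Step 3: SEND seq=7200 -> out-of-order
Step 4: SEND seq=7213 -> out-of-order
Step 5: SEND seq=7276 -> out-of-order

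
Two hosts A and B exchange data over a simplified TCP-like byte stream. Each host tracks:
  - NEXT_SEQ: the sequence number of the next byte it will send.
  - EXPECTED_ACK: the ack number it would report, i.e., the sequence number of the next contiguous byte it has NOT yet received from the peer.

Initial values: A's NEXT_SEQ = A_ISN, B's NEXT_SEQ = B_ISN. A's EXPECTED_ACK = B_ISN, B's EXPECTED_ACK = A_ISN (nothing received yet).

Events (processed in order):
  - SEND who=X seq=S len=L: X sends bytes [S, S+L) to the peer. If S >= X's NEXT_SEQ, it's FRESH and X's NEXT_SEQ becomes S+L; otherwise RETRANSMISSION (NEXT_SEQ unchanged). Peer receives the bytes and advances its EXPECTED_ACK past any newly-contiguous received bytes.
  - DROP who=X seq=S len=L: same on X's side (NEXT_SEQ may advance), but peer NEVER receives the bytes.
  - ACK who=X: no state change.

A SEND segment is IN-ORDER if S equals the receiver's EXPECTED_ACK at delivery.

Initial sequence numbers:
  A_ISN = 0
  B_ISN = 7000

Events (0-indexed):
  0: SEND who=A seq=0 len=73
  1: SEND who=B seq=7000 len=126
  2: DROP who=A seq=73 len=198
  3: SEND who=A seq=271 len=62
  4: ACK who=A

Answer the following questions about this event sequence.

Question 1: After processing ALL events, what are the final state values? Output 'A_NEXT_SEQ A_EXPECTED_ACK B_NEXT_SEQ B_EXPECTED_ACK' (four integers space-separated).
After event 0: A_seq=73 A_ack=7000 B_seq=7000 B_ack=73
After event 1: A_seq=73 A_ack=7126 B_seq=7126 B_ack=73
After event 2: A_seq=271 A_ack=7126 B_seq=7126 B_ack=73
After event 3: A_seq=333 A_ack=7126 B_seq=7126 B_ack=73
After event 4: A_seq=333 A_ack=7126 B_seq=7126 B_ack=73

Answer: 333 7126 7126 73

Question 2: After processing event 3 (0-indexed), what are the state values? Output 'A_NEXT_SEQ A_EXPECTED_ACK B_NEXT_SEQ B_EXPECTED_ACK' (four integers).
After event 0: A_seq=73 A_ack=7000 B_seq=7000 B_ack=73
After event 1: A_seq=73 A_ack=7126 B_seq=7126 B_ack=73
After event 2: A_seq=271 A_ack=7126 B_seq=7126 B_ack=73
After event 3: A_seq=333 A_ack=7126 B_seq=7126 B_ack=73

333 7126 7126 73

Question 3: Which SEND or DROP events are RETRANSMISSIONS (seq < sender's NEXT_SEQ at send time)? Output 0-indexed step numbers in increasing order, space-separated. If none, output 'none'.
Step 0: SEND seq=0 -> fresh
Step 1: SEND seq=7000 -> fresh
Step 2: DROP seq=73 -> fresh
Step 3: SEND seq=271 -> fresh

Answer: none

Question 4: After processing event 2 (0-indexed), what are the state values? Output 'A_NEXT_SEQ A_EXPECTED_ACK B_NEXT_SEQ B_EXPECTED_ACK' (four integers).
After event 0: A_seq=73 A_ack=7000 B_seq=7000 B_ack=73
After event 1: A_seq=73 A_ack=7126 B_seq=7126 B_ack=73
After event 2: A_seq=271 A_ack=7126 B_seq=7126 B_ack=73

271 7126 7126 73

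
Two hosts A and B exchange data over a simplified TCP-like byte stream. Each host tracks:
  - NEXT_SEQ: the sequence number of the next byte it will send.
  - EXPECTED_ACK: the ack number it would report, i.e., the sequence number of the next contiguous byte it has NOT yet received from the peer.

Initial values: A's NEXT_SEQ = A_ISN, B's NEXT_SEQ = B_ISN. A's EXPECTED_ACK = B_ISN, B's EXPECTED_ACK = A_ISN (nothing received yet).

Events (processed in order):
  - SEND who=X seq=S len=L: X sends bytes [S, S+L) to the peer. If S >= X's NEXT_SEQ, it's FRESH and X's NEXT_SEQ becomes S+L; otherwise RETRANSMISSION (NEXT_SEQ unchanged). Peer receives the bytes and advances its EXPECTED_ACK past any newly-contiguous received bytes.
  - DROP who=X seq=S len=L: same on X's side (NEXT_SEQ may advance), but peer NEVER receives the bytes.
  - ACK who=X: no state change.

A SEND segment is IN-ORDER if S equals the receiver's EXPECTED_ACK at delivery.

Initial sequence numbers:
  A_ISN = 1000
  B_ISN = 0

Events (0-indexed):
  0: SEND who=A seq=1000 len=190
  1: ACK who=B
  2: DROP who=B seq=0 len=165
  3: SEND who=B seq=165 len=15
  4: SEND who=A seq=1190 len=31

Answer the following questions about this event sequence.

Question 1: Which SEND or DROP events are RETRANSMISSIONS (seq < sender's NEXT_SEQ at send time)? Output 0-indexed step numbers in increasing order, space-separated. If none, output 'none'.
Answer: none

Derivation:
Step 0: SEND seq=1000 -> fresh
Step 2: DROP seq=0 -> fresh
Step 3: SEND seq=165 -> fresh
Step 4: SEND seq=1190 -> fresh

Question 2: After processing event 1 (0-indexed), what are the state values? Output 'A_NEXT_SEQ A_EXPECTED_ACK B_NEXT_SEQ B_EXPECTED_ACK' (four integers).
After event 0: A_seq=1190 A_ack=0 B_seq=0 B_ack=1190
After event 1: A_seq=1190 A_ack=0 B_seq=0 B_ack=1190

1190 0 0 1190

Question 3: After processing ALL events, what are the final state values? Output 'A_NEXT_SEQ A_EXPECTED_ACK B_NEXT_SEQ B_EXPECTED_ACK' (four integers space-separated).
Answer: 1221 0 180 1221

Derivation:
After event 0: A_seq=1190 A_ack=0 B_seq=0 B_ack=1190
After event 1: A_seq=1190 A_ack=0 B_seq=0 B_ack=1190
After event 2: A_seq=1190 A_ack=0 B_seq=165 B_ack=1190
After event 3: A_seq=1190 A_ack=0 B_seq=180 B_ack=1190
After event 4: A_seq=1221 A_ack=0 B_seq=180 B_ack=1221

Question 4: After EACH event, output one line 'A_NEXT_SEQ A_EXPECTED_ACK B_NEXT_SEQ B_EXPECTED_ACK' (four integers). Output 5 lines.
1190 0 0 1190
1190 0 0 1190
1190 0 165 1190
1190 0 180 1190
1221 0 180 1221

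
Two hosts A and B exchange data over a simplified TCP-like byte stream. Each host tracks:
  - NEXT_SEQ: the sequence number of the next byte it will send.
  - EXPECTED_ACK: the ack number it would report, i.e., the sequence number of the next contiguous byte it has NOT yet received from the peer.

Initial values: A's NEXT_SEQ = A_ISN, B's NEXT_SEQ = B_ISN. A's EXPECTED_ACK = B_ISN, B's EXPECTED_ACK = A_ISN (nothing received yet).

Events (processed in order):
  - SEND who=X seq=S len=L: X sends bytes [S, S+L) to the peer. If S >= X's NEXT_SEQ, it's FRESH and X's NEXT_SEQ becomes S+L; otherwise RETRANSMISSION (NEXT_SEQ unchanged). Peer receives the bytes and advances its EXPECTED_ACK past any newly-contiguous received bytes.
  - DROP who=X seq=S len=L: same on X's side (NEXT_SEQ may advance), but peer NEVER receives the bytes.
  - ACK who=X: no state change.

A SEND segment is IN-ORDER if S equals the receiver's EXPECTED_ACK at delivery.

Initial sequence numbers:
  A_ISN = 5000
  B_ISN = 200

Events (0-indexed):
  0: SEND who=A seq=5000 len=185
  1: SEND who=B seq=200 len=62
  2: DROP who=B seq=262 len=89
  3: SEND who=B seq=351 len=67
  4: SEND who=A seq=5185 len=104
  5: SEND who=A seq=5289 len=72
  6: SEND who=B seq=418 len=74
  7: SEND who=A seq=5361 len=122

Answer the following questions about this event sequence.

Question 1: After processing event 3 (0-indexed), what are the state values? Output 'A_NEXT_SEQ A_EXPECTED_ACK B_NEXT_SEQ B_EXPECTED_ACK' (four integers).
After event 0: A_seq=5185 A_ack=200 B_seq=200 B_ack=5185
After event 1: A_seq=5185 A_ack=262 B_seq=262 B_ack=5185
After event 2: A_seq=5185 A_ack=262 B_seq=351 B_ack=5185
After event 3: A_seq=5185 A_ack=262 B_seq=418 B_ack=5185

5185 262 418 5185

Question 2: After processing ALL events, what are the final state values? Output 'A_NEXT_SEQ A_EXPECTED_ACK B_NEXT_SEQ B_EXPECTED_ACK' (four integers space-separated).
Answer: 5483 262 492 5483

Derivation:
After event 0: A_seq=5185 A_ack=200 B_seq=200 B_ack=5185
After event 1: A_seq=5185 A_ack=262 B_seq=262 B_ack=5185
After event 2: A_seq=5185 A_ack=262 B_seq=351 B_ack=5185
After event 3: A_seq=5185 A_ack=262 B_seq=418 B_ack=5185
After event 4: A_seq=5289 A_ack=262 B_seq=418 B_ack=5289
After event 5: A_seq=5361 A_ack=262 B_seq=418 B_ack=5361
After event 6: A_seq=5361 A_ack=262 B_seq=492 B_ack=5361
After event 7: A_seq=5483 A_ack=262 B_seq=492 B_ack=5483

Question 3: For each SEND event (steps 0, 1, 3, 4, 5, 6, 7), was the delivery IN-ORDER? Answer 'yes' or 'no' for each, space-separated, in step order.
Step 0: SEND seq=5000 -> in-order
Step 1: SEND seq=200 -> in-order
Step 3: SEND seq=351 -> out-of-order
Step 4: SEND seq=5185 -> in-order
Step 5: SEND seq=5289 -> in-order
Step 6: SEND seq=418 -> out-of-order
Step 7: SEND seq=5361 -> in-order

Answer: yes yes no yes yes no yes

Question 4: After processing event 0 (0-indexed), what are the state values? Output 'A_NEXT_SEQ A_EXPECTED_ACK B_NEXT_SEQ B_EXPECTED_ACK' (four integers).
After event 0: A_seq=5185 A_ack=200 B_seq=200 B_ack=5185

5185 200 200 5185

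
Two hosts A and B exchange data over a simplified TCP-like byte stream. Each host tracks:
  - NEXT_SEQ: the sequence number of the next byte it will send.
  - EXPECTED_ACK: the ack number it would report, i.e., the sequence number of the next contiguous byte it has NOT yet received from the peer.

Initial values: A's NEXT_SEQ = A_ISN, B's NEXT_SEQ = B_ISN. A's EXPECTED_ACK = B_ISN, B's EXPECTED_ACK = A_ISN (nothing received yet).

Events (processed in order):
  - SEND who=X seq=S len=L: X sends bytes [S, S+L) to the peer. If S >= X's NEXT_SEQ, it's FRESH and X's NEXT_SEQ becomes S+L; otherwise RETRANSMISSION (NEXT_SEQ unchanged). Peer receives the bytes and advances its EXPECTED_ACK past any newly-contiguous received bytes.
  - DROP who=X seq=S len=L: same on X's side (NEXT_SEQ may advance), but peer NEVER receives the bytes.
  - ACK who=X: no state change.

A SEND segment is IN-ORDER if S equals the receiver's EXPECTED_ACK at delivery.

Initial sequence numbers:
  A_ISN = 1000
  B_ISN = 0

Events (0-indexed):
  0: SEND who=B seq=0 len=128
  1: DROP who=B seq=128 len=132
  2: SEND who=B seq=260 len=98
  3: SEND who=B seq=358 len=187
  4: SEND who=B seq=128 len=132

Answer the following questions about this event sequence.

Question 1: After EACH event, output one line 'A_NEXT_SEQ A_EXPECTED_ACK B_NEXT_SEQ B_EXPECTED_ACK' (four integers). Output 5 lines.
1000 128 128 1000
1000 128 260 1000
1000 128 358 1000
1000 128 545 1000
1000 545 545 1000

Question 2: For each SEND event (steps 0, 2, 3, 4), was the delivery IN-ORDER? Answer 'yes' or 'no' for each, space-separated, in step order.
Step 0: SEND seq=0 -> in-order
Step 2: SEND seq=260 -> out-of-order
Step 3: SEND seq=358 -> out-of-order
Step 4: SEND seq=128 -> in-order

Answer: yes no no yes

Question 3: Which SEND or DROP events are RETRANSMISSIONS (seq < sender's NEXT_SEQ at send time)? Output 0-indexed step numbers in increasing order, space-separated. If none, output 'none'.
Step 0: SEND seq=0 -> fresh
Step 1: DROP seq=128 -> fresh
Step 2: SEND seq=260 -> fresh
Step 3: SEND seq=358 -> fresh
Step 4: SEND seq=128 -> retransmit

Answer: 4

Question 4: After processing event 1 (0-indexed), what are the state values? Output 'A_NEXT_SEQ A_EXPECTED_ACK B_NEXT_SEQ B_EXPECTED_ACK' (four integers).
After event 0: A_seq=1000 A_ack=128 B_seq=128 B_ack=1000
After event 1: A_seq=1000 A_ack=128 B_seq=260 B_ack=1000

1000 128 260 1000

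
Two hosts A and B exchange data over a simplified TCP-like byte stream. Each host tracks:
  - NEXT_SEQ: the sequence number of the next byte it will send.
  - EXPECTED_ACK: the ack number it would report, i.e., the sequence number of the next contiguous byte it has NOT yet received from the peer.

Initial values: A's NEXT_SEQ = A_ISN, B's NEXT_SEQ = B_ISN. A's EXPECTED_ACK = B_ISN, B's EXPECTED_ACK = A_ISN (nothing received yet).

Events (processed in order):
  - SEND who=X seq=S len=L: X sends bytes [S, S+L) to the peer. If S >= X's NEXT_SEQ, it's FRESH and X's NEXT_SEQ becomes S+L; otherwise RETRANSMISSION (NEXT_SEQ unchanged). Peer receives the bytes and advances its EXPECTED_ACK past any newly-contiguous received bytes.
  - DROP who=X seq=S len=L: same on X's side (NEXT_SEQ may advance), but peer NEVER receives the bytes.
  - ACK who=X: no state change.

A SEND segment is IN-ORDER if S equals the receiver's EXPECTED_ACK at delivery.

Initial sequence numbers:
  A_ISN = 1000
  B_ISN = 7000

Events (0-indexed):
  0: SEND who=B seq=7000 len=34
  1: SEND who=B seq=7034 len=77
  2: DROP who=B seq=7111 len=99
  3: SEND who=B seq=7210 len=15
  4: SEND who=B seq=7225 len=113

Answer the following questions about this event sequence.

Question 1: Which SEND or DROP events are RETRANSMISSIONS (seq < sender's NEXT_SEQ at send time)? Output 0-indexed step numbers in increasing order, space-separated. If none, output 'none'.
Answer: none

Derivation:
Step 0: SEND seq=7000 -> fresh
Step 1: SEND seq=7034 -> fresh
Step 2: DROP seq=7111 -> fresh
Step 3: SEND seq=7210 -> fresh
Step 4: SEND seq=7225 -> fresh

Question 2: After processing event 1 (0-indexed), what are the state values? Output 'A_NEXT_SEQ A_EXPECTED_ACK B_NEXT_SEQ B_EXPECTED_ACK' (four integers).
After event 0: A_seq=1000 A_ack=7034 B_seq=7034 B_ack=1000
After event 1: A_seq=1000 A_ack=7111 B_seq=7111 B_ack=1000

1000 7111 7111 1000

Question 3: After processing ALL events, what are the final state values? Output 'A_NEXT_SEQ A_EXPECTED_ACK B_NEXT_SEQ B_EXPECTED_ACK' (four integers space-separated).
Answer: 1000 7111 7338 1000

Derivation:
After event 0: A_seq=1000 A_ack=7034 B_seq=7034 B_ack=1000
After event 1: A_seq=1000 A_ack=7111 B_seq=7111 B_ack=1000
After event 2: A_seq=1000 A_ack=7111 B_seq=7210 B_ack=1000
After event 3: A_seq=1000 A_ack=7111 B_seq=7225 B_ack=1000
After event 4: A_seq=1000 A_ack=7111 B_seq=7338 B_ack=1000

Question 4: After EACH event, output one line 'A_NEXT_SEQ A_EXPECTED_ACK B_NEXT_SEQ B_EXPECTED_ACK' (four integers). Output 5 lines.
1000 7034 7034 1000
1000 7111 7111 1000
1000 7111 7210 1000
1000 7111 7225 1000
1000 7111 7338 1000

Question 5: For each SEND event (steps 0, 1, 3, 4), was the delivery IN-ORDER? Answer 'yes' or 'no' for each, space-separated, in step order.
Step 0: SEND seq=7000 -> in-order
Step 1: SEND seq=7034 -> in-order
Step 3: SEND seq=7210 -> out-of-order
Step 4: SEND seq=7225 -> out-of-order

Answer: yes yes no no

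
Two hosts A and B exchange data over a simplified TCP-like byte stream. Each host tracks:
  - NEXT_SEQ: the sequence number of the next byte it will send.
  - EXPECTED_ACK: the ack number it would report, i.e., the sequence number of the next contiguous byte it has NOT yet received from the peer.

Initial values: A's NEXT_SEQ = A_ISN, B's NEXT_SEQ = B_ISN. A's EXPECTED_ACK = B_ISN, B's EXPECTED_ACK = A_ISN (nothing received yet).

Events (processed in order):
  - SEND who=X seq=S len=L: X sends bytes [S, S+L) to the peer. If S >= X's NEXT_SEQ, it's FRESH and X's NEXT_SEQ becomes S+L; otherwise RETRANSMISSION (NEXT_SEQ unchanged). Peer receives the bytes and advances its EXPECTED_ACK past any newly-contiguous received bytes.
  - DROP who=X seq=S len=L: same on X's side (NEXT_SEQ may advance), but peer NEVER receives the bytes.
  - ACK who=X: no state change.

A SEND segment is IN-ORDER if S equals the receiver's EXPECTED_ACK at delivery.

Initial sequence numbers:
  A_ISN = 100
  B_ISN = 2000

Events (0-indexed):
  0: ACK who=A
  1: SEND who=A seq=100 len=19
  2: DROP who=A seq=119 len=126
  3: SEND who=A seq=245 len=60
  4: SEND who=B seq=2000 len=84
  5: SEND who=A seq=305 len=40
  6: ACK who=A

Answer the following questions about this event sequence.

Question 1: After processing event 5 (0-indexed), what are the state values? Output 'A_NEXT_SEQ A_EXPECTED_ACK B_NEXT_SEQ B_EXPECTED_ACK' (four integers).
After event 0: A_seq=100 A_ack=2000 B_seq=2000 B_ack=100
After event 1: A_seq=119 A_ack=2000 B_seq=2000 B_ack=119
After event 2: A_seq=245 A_ack=2000 B_seq=2000 B_ack=119
After event 3: A_seq=305 A_ack=2000 B_seq=2000 B_ack=119
After event 4: A_seq=305 A_ack=2084 B_seq=2084 B_ack=119
After event 5: A_seq=345 A_ack=2084 B_seq=2084 B_ack=119

345 2084 2084 119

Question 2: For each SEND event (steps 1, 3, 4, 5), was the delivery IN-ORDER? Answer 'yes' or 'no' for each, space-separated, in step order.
Step 1: SEND seq=100 -> in-order
Step 3: SEND seq=245 -> out-of-order
Step 4: SEND seq=2000 -> in-order
Step 5: SEND seq=305 -> out-of-order

Answer: yes no yes no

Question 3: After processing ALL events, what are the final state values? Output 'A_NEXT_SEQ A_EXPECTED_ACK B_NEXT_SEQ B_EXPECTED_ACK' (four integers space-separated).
After event 0: A_seq=100 A_ack=2000 B_seq=2000 B_ack=100
After event 1: A_seq=119 A_ack=2000 B_seq=2000 B_ack=119
After event 2: A_seq=245 A_ack=2000 B_seq=2000 B_ack=119
After event 3: A_seq=305 A_ack=2000 B_seq=2000 B_ack=119
After event 4: A_seq=305 A_ack=2084 B_seq=2084 B_ack=119
After event 5: A_seq=345 A_ack=2084 B_seq=2084 B_ack=119
After event 6: A_seq=345 A_ack=2084 B_seq=2084 B_ack=119

Answer: 345 2084 2084 119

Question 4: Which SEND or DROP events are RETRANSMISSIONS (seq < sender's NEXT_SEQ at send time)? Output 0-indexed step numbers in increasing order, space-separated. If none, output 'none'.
Step 1: SEND seq=100 -> fresh
Step 2: DROP seq=119 -> fresh
Step 3: SEND seq=245 -> fresh
Step 4: SEND seq=2000 -> fresh
Step 5: SEND seq=305 -> fresh

Answer: none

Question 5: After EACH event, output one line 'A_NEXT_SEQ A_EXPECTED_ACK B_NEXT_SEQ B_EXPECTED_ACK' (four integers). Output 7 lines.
100 2000 2000 100
119 2000 2000 119
245 2000 2000 119
305 2000 2000 119
305 2084 2084 119
345 2084 2084 119
345 2084 2084 119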